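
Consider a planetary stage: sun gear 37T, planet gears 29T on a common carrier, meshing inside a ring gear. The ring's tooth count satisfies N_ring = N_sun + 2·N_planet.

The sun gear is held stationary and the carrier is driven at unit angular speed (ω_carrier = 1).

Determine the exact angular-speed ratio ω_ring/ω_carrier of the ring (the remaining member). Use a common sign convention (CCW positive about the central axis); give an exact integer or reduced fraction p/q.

N_ring = 37 + 2·29 = 95
37(ω_s−ω_c) = −95(ω_r−ω_c),  ω_s=0, ω_c=1
ω_r = 1 − (37/95)(0−1) = 132/95
ω_r/ω_c = 132/95

132/95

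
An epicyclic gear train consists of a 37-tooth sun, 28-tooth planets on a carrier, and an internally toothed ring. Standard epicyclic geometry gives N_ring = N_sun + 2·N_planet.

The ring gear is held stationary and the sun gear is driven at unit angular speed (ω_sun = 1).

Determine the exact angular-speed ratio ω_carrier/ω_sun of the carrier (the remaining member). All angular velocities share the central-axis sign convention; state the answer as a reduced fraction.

37/130

N_ring = 37 + 2·28 = 93
37(ω_s−ω_c) = −93(ω_r−ω_c),  ω_r=0, ω_s=1
37(1−ω_c) = −93(0−ω_c)  ⇒  130ω_c = 37  ⇒  ω_c = 37/130
ω_c/ω_s = 37/130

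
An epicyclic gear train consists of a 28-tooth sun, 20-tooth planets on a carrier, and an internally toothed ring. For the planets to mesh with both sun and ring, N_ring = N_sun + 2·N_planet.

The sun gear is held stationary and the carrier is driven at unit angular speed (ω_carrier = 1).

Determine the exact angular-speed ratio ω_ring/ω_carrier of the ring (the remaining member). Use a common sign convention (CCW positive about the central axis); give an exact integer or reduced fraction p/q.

24/17

N_ring = 28 + 2·20 = 68
28(ω_s−ω_c) = −68(ω_r−ω_c),  ω_s=0, ω_c=1
ω_r = 1 − (28/68)(0−1) = 24/17
ω_r/ω_c = 24/17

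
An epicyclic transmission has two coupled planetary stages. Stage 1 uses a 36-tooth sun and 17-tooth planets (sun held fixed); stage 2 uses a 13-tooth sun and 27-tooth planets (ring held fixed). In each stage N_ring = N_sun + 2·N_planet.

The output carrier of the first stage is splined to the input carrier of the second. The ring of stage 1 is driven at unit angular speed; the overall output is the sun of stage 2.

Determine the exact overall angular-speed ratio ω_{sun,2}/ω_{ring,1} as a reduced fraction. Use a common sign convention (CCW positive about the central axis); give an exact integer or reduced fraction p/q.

Stage 1: N_ring = 36 + 2·17 = 70
Stage 1: 36(ω_s−ω_c) = −70(ω_r−ω_c),  ω_s=0, ω_r=1
Stage 1: 36(0−ω_c) = −70(1−ω_c)  ⇒  106ω_c = 70  ⇒  ω_c = 35/53
  ⇒ ω_c¹/ω_r¹ = 35/53
Stage 2: N_ring = 13 + 2·27 = 67
Stage 2: 13(ω_s−ω_c) = −67(ω_r−ω_c),  ω_r=0, ω_c=1
Stage 2: ω_s = 1 − (67/13)(0−1) = 80/13
  ⇒ ω_s²/ω_c² = 80/13
Coupling ω_c² = ω_c¹ ⇒ overall = 35/53 × 80/13 = 2800/689

2800/689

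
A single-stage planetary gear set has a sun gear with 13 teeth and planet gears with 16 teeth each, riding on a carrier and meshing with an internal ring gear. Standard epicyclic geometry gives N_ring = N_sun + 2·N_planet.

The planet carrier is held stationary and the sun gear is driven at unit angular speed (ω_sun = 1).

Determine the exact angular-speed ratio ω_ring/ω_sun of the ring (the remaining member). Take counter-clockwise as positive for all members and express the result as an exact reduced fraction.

N_ring = 13 + 2·16 = 45
13(ω_s−ω_c) = −45(ω_r−ω_c),  ω_c=0, ω_s=1
ω_r = 0 − (13/45)(1−0) = -13/45
ω_r/ω_s = -13/45

-13/45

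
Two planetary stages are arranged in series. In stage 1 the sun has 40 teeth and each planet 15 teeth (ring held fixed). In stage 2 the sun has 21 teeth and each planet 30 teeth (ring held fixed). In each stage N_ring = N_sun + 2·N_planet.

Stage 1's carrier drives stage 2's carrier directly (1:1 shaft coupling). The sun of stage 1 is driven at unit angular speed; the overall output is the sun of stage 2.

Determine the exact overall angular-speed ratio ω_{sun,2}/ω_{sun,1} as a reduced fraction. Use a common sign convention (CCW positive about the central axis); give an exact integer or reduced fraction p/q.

136/77

Stage 1: N_ring = 40 + 2·15 = 70
Stage 1: 40(ω_s−ω_c) = −70(ω_r−ω_c),  ω_r=0, ω_s=1
Stage 1: 40(1−ω_c) = −70(0−ω_c)  ⇒  110ω_c = 40  ⇒  ω_c = 4/11
  ⇒ ω_c¹/ω_s¹ = 4/11
Stage 2: N_ring = 21 + 2·30 = 81
Stage 2: 21(ω_s−ω_c) = −81(ω_r−ω_c),  ω_r=0, ω_c=1
Stage 2: ω_s = 1 − (81/21)(0−1) = 34/7
  ⇒ ω_s²/ω_c² = 34/7
Coupling ω_c² = ω_c¹ ⇒ overall = 4/11 × 34/7 = 136/77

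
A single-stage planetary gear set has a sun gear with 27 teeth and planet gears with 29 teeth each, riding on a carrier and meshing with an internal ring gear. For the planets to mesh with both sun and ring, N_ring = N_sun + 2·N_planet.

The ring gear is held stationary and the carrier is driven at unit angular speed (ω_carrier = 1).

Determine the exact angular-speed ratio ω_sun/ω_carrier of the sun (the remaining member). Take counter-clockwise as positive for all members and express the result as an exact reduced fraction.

112/27

N_ring = 27 + 2·29 = 85
27(ω_s−ω_c) = −85(ω_r−ω_c),  ω_r=0, ω_c=1
ω_s = 1 − (85/27)(0−1) = 112/27
ω_s/ω_c = 112/27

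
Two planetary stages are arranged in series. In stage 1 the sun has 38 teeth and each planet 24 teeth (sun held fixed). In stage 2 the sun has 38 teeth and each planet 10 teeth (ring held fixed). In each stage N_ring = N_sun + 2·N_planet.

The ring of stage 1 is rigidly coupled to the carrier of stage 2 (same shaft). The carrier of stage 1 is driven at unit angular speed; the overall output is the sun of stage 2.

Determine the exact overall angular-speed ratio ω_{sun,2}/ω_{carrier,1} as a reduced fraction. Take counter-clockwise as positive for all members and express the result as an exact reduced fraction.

2976/817

Stage 1: N_ring = 38 + 2·24 = 86
Stage 1: 38(ω_s−ω_c) = −86(ω_r−ω_c),  ω_s=0, ω_c=1
Stage 1: ω_r = 1 − (38/86)(0−1) = 62/43
  ⇒ ω_r¹/ω_c¹ = 62/43
Stage 2: N_ring = 38 + 2·10 = 58
Stage 2: 38(ω_s−ω_c) = −58(ω_r−ω_c),  ω_r=0, ω_c=1
Stage 2: ω_s = 1 − (58/38)(0−1) = 48/19
  ⇒ ω_s²/ω_c² = 48/19
Coupling ω_c² = ω_r¹ ⇒ overall = 62/43 × 48/19 = 2976/817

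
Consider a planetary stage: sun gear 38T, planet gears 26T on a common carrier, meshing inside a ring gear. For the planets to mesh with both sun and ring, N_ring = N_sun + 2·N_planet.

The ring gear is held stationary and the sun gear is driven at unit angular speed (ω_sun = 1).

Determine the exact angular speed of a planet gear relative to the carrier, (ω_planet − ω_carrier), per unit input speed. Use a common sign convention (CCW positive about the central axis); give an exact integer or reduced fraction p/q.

-855/832

N_ring = 38 + 2·26 = 90
38(ω_s−ω_c) = −90(ω_r−ω_c),  ω_r=0, ω_s=1
38(1−ω_c) = −90(0−ω_c)  ⇒  128ω_c = 38  ⇒  ω_c = 19/64
sun–planet: 38·(1−19/64) = −26·(ω_p−ω_c)  ⇒  ω_p−ω_c = −(38/26)·(45/64) = -855/832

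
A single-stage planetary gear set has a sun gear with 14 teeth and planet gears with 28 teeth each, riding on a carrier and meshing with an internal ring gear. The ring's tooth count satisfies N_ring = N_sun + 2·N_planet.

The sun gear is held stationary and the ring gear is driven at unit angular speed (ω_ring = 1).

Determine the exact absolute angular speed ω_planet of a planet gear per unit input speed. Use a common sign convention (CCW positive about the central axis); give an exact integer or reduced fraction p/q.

5/4

N_ring = 14 + 2·28 = 70
14(ω_s−ω_c) = −70(ω_r−ω_c),  ω_s=0, ω_r=1
14(0−ω_c) = −70(1−ω_c)  ⇒  84ω_c = 70  ⇒  ω_c = 5/6
sun–planet: 14·(0−5/6) = −28·(ω_p−ω_c)  ⇒  ω_p−ω_c = −(14/28)·(-5/6) = 5/12
ω_p = 5/6 + 5/12 = 5/4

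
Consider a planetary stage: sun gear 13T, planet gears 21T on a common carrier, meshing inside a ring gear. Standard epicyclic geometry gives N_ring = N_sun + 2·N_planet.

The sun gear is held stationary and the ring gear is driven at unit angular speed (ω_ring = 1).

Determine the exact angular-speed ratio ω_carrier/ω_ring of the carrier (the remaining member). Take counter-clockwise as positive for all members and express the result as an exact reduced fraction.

55/68

N_ring = 13 + 2·21 = 55
13(ω_s−ω_c) = −55(ω_r−ω_c),  ω_s=0, ω_r=1
13(0−ω_c) = −55(1−ω_c)  ⇒  68ω_c = 55  ⇒  ω_c = 55/68
ω_c/ω_r = 55/68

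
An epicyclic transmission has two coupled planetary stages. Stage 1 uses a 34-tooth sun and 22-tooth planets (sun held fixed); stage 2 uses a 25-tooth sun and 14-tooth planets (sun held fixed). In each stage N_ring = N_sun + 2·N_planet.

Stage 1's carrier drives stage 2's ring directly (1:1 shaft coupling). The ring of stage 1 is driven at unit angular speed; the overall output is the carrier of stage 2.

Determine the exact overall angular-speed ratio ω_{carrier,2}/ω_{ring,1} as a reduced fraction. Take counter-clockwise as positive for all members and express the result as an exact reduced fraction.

Stage 1: N_ring = 34 + 2·22 = 78
Stage 1: 34(ω_s−ω_c) = −78(ω_r−ω_c),  ω_s=0, ω_r=1
Stage 1: 34(0−ω_c) = −78(1−ω_c)  ⇒  112ω_c = 78  ⇒  ω_c = 39/56
  ⇒ ω_c¹/ω_r¹ = 39/56
Stage 2: N_ring = 25 + 2·14 = 53
Stage 2: 25(ω_s−ω_c) = −53(ω_r−ω_c),  ω_s=0, ω_r=1
Stage 2: 25(0−ω_c) = −53(1−ω_c)  ⇒  78ω_c = 53  ⇒  ω_c = 53/78
  ⇒ ω_c²/ω_r² = 53/78
Coupling ω_r² = ω_c¹ ⇒ overall = 39/56 × 53/78 = 53/112

53/112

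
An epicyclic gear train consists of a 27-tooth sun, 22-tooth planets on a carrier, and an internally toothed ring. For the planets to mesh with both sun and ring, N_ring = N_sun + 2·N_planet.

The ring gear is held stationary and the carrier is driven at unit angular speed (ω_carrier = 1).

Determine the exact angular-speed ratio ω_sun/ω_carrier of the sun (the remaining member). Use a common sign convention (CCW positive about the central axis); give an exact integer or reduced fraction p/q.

98/27

N_ring = 27 + 2·22 = 71
27(ω_s−ω_c) = −71(ω_r−ω_c),  ω_r=0, ω_c=1
ω_s = 1 − (71/27)(0−1) = 98/27
ω_s/ω_c = 98/27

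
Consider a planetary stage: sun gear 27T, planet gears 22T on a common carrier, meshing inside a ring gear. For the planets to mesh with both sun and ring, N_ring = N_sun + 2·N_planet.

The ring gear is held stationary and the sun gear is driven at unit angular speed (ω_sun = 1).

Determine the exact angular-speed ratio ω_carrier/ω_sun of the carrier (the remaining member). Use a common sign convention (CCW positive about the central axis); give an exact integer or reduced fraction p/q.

N_ring = 27 + 2·22 = 71
27(ω_s−ω_c) = −71(ω_r−ω_c),  ω_r=0, ω_s=1
27(1−ω_c) = −71(0−ω_c)  ⇒  98ω_c = 27  ⇒  ω_c = 27/98
ω_c/ω_s = 27/98

27/98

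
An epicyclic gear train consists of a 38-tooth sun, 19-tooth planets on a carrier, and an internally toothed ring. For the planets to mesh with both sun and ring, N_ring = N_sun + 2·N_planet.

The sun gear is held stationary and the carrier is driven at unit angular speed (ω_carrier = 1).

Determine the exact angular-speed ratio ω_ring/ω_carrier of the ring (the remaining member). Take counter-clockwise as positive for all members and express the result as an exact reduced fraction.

3/2

N_ring = 38 + 2·19 = 76
38(ω_s−ω_c) = −76(ω_r−ω_c),  ω_s=0, ω_c=1
ω_r = 1 − (38/76)(0−1) = 3/2
ω_r/ω_c = 3/2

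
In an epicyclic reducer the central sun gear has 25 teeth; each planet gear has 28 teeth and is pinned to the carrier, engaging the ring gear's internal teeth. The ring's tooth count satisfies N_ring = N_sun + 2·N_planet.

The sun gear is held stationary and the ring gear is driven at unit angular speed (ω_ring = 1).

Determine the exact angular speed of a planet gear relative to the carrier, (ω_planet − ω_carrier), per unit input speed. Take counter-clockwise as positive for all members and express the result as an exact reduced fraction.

N_ring = 25 + 2·28 = 81
25(ω_s−ω_c) = −81(ω_r−ω_c),  ω_s=0, ω_r=1
25(0−ω_c) = −81(1−ω_c)  ⇒  106ω_c = 81  ⇒  ω_c = 81/106
sun–planet: 25·(0−81/106) = −28·(ω_p−ω_c)  ⇒  ω_p−ω_c = −(25/28)·(-81/106) = 2025/2968

2025/2968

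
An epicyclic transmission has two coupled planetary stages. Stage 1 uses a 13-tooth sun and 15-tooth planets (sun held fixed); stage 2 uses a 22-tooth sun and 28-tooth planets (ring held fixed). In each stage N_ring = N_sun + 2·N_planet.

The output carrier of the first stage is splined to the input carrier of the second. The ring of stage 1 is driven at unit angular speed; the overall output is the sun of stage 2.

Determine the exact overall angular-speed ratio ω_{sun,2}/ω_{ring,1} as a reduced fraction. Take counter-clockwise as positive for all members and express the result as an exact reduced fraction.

Stage 1: N_ring = 13 + 2·15 = 43
Stage 1: 13(ω_s−ω_c) = −43(ω_r−ω_c),  ω_s=0, ω_r=1
Stage 1: 13(0−ω_c) = −43(1−ω_c)  ⇒  56ω_c = 43  ⇒  ω_c = 43/56
  ⇒ ω_c¹/ω_r¹ = 43/56
Stage 2: N_ring = 22 + 2·28 = 78
Stage 2: 22(ω_s−ω_c) = −78(ω_r−ω_c),  ω_r=0, ω_c=1
Stage 2: ω_s = 1 − (78/22)(0−1) = 50/11
  ⇒ ω_s²/ω_c² = 50/11
Coupling ω_c² = ω_c¹ ⇒ overall = 43/56 × 50/11 = 1075/308

1075/308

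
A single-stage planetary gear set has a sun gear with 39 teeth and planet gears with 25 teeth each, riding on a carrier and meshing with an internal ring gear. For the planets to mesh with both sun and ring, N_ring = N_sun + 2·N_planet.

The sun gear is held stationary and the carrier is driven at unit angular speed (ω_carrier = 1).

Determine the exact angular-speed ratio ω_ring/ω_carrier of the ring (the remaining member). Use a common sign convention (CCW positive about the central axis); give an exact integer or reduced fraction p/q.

N_ring = 39 + 2·25 = 89
39(ω_s−ω_c) = −89(ω_r−ω_c),  ω_s=0, ω_c=1
ω_r = 1 − (39/89)(0−1) = 128/89
ω_r/ω_c = 128/89

128/89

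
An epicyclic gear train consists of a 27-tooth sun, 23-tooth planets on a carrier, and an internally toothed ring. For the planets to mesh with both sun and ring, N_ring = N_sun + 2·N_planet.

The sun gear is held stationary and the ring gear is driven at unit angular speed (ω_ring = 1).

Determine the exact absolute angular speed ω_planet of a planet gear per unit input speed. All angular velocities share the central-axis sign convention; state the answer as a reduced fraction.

N_ring = 27 + 2·23 = 73
27(ω_s−ω_c) = −73(ω_r−ω_c),  ω_s=0, ω_r=1
27(0−ω_c) = −73(1−ω_c)  ⇒  100ω_c = 73  ⇒  ω_c = 73/100
sun–planet: 27·(0−73/100) = −23·(ω_p−ω_c)  ⇒  ω_p−ω_c = −(27/23)·(-73/100) = 1971/2300
ω_p = 73/100 + 1971/2300 = 73/46

73/46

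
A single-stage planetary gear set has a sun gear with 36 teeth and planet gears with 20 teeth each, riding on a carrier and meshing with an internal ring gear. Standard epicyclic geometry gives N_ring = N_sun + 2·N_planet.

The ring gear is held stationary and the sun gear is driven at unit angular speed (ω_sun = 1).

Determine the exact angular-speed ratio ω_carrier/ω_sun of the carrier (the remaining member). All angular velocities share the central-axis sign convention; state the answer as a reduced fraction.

N_ring = 36 + 2·20 = 76
36(ω_s−ω_c) = −76(ω_r−ω_c),  ω_r=0, ω_s=1
36(1−ω_c) = −76(0−ω_c)  ⇒  112ω_c = 36  ⇒  ω_c = 9/28
ω_c/ω_s = 9/28

9/28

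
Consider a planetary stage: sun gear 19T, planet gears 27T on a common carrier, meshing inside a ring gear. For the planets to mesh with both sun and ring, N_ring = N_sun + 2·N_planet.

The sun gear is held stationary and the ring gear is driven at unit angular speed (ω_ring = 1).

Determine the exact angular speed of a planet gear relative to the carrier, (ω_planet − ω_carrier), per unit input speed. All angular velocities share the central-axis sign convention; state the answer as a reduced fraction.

N_ring = 19 + 2·27 = 73
19(ω_s−ω_c) = −73(ω_r−ω_c),  ω_s=0, ω_r=1
19(0−ω_c) = −73(1−ω_c)  ⇒  92ω_c = 73  ⇒  ω_c = 73/92
sun–planet: 19·(0−73/92) = −27·(ω_p−ω_c)  ⇒  ω_p−ω_c = −(19/27)·(-73/92) = 1387/2484

1387/2484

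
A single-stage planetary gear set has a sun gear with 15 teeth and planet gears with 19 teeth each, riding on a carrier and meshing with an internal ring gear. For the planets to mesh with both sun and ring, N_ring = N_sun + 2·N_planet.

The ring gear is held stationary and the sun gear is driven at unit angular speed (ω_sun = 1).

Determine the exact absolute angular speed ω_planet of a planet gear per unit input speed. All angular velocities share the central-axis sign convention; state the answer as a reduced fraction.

-15/38

N_ring = 15 + 2·19 = 53
15(ω_s−ω_c) = −53(ω_r−ω_c),  ω_r=0, ω_s=1
15(1−ω_c) = −53(0−ω_c)  ⇒  68ω_c = 15  ⇒  ω_c = 15/68
sun–planet: 15·(1−15/68) = −19·(ω_p−ω_c)  ⇒  ω_p−ω_c = −(15/19)·(53/68) = -795/1292
ω_p = 15/68 − 795/1292 = -15/38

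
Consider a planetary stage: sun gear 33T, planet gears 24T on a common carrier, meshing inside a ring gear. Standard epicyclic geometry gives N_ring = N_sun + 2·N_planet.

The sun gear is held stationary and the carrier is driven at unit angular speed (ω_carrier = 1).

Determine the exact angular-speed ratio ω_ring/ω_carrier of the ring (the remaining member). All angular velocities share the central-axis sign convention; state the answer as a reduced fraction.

N_ring = 33 + 2·24 = 81
33(ω_s−ω_c) = −81(ω_r−ω_c),  ω_s=0, ω_c=1
ω_r = 1 − (33/81)(0−1) = 38/27
ω_r/ω_c = 38/27

38/27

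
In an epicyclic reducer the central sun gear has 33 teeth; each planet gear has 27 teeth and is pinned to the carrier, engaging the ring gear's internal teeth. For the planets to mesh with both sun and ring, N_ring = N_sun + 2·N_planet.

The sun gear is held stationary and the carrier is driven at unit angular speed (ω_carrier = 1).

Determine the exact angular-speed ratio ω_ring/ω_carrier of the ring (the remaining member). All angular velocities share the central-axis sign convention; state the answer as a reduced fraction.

N_ring = 33 + 2·27 = 87
33(ω_s−ω_c) = −87(ω_r−ω_c),  ω_s=0, ω_c=1
ω_r = 1 − (33/87)(0−1) = 40/29
ω_r/ω_c = 40/29

40/29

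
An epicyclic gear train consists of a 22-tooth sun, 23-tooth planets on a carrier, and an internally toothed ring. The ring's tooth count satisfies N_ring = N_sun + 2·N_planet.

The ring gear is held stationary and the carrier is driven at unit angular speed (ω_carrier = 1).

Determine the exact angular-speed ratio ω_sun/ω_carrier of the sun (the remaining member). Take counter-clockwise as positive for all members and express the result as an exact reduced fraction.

45/11

N_ring = 22 + 2·23 = 68
22(ω_s−ω_c) = −68(ω_r−ω_c),  ω_r=0, ω_c=1
ω_s = 1 − (68/22)(0−1) = 45/11
ω_s/ω_c = 45/11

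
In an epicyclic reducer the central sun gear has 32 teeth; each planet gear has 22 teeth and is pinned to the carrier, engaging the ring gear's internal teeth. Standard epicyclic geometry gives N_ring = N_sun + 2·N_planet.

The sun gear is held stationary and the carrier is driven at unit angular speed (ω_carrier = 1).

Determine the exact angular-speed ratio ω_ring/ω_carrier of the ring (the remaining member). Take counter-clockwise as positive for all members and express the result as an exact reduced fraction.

27/19

N_ring = 32 + 2·22 = 76
32(ω_s−ω_c) = −76(ω_r−ω_c),  ω_s=0, ω_c=1
ω_r = 1 − (32/76)(0−1) = 27/19
ω_r/ω_c = 27/19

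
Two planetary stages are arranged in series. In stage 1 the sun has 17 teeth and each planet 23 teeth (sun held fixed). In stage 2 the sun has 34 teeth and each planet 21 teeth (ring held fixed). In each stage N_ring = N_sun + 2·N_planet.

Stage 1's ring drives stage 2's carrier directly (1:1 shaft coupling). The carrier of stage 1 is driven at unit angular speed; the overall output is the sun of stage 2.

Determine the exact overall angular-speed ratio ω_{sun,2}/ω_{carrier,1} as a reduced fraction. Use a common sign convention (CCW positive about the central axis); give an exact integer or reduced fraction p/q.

4400/1071

Stage 1: N_ring = 17 + 2·23 = 63
Stage 1: 17(ω_s−ω_c) = −63(ω_r−ω_c),  ω_s=0, ω_c=1
Stage 1: ω_r = 1 − (17/63)(0−1) = 80/63
  ⇒ ω_r¹/ω_c¹ = 80/63
Stage 2: N_ring = 34 + 2·21 = 76
Stage 2: 34(ω_s−ω_c) = −76(ω_r−ω_c),  ω_r=0, ω_c=1
Stage 2: ω_s = 1 − (76/34)(0−1) = 55/17
  ⇒ ω_s²/ω_c² = 55/17
Coupling ω_c² = ω_r¹ ⇒ overall = 80/63 × 55/17 = 4400/1071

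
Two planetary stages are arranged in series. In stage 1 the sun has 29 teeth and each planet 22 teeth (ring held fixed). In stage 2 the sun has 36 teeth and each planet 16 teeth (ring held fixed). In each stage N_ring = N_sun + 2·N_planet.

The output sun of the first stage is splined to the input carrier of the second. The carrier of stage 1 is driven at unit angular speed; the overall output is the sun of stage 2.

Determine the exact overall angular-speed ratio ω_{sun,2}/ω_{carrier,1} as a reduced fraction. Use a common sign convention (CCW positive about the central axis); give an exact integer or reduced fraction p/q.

Stage 1: N_ring = 29 + 2·22 = 73
Stage 1: 29(ω_s−ω_c) = −73(ω_r−ω_c),  ω_r=0, ω_c=1
Stage 1: ω_s = 1 − (73/29)(0−1) = 102/29
  ⇒ ω_s¹/ω_c¹ = 102/29
Stage 2: N_ring = 36 + 2·16 = 68
Stage 2: 36(ω_s−ω_c) = −68(ω_r−ω_c),  ω_r=0, ω_c=1
Stage 2: ω_s = 1 − (68/36)(0−1) = 26/9
  ⇒ ω_s²/ω_c² = 26/9
Coupling ω_c² = ω_s¹ ⇒ overall = 102/29 × 26/9 = 884/87

884/87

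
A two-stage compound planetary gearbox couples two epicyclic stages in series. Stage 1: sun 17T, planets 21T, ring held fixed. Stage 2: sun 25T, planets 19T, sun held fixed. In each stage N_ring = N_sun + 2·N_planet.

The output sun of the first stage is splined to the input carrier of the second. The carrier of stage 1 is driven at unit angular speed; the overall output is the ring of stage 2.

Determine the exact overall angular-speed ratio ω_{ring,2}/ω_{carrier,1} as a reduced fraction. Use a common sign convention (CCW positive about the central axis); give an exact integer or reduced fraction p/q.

Stage 1: N_ring = 17 + 2·21 = 59
Stage 1: 17(ω_s−ω_c) = −59(ω_r−ω_c),  ω_r=0, ω_c=1
Stage 1: ω_s = 1 − (59/17)(0−1) = 76/17
  ⇒ ω_s¹/ω_c¹ = 76/17
Stage 2: N_ring = 25 + 2·19 = 63
Stage 2: 25(ω_s−ω_c) = −63(ω_r−ω_c),  ω_s=0, ω_c=1
Stage 2: ω_r = 1 − (25/63)(0−1) = 88/63
  ⇒ ω_r²/ω_c² = 88/63
Coupling ω_c² = ω_s¹ ⇒ overall = 76/17 × 88/63 = 6688/1071

6688/1071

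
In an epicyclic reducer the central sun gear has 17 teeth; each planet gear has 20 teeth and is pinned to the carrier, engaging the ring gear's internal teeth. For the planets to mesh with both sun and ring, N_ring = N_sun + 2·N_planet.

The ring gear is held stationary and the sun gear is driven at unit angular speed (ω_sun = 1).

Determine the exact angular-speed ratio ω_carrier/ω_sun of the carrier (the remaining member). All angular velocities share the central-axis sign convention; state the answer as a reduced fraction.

N_ring = 17 + 2·20 = 57
17(ω_s−ω_c) = −57(ω_r−ω_c),  ω_r=0, ω_s=1
17(1−ω_c) = −57(0−ω_c)  ⇒  74ω_c = 17  ⇒  ω_c = 17/74
ω_c/ω_s = 17/74

17/74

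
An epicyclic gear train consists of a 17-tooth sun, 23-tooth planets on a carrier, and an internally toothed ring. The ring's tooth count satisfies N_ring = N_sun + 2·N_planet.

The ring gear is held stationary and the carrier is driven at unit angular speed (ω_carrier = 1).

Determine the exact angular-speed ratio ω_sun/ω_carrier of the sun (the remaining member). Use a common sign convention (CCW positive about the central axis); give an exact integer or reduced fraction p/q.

80/17

N_ring = 17 + 2·23 = 63
17(ω_s−ω_c) = −63(ω_r−ω_c),  ω_r=0, ω_c=1
ω_s = 1 − (63/17)(0−1) = 80/17
ω_s/ω_c = 80/17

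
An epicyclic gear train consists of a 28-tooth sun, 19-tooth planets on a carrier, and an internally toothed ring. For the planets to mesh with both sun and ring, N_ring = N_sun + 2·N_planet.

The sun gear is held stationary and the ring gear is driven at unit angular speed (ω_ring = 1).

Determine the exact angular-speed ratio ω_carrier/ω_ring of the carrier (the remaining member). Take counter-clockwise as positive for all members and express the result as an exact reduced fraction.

33/47

N_ring = 28 + 2·19 = 66
28(ω_s−ω_c) = −66(ω_r−ω_c),  ω_s=0, ω_r=1
28(0−ω_c) = −66(1−ω_c)  ⇒  94ω_c = 66  ⇒  ω_c = 33/47
ω_c/ω_r = 33/47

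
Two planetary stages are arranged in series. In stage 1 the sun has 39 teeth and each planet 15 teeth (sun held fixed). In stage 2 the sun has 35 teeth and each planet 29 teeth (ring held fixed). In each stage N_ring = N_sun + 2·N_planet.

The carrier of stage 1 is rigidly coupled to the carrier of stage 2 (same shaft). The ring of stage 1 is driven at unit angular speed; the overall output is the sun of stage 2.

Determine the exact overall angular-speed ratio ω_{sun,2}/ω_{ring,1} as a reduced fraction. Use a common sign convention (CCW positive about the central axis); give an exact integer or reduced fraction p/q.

736/315

Stage 1: N_ring = 39 + 2·15 = 69
Stage 1: 39(ω_s−ω_c) = −69(ω_r−ω_c),  ω_s=0, ω_r=1
Stage 1: 39(0−ω_c) = −69(1−ω_c)  ⇒  108ω_c = 69  ⇒  ω_c = 23/36
  ⇒ ω_c¹/ω_r¹ = 23/36
Stage 2: N_ring = 35 + 2·29 = 93
Stage 2: 35(ω_s−ω_c) = −93(ω_r−ω_c),  ω_r=0, ω_c=1
Stage 2: ω_s = 1 − (93/35)(0−1) = 128/35
  ⇒ ω_s²/ω_c² = 128/35
Coupling ω_c² = ω_c¹ ⇒ overall = 23/36 × 128/35 = 736/315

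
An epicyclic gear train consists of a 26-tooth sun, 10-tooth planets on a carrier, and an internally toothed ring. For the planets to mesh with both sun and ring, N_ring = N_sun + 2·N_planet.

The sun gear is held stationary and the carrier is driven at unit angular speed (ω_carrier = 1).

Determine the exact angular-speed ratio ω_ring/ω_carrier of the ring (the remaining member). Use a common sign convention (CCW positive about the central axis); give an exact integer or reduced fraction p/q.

36/23

N_ring = 26 + 2·10 = 46
26(ω_s−ω_c) = −46(ω_r−ω_c),  ω_s=0, ω_c=1
ω_r = 1 − (26/46)(0−1) = 36/23
ω_r/ω_c = 36/23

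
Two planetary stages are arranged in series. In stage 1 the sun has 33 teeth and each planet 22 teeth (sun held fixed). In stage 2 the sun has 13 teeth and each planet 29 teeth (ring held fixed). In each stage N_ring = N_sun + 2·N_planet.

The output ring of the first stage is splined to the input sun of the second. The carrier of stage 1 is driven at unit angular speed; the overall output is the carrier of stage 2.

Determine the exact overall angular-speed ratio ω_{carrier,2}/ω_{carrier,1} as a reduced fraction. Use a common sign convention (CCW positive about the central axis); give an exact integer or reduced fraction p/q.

Stage 1: N_ring = 33 + 2·22 = 77
Stage 1: 33(ω_s−ω_c) = −77(ω_r−ω_c),  ω_s=0, ω_c=1
Stage 1: ω_r = 1 − (33/77)(0−1) = 10/7
  ⇒ ω_r¹/ω_c¹ = 10/7
Stage 2: N_ring = 13 + 2·29 = 71
Stage 2: 13(ω_s−ω_c) = −71(ω_r−ω_c),  ω_r=0, ω_s=1
Stage 2: 13(1−ω_c) = −71(0−ω_c)  ⇒  84ω_c = 13  ⇒  ω_c = 13/84
  ⇒ ω_c²/ω_s² = 13/84
Coupling ω_s² = ω_r¹ ⇒ overall = 10/7 × 13/84 = 65/294

65/294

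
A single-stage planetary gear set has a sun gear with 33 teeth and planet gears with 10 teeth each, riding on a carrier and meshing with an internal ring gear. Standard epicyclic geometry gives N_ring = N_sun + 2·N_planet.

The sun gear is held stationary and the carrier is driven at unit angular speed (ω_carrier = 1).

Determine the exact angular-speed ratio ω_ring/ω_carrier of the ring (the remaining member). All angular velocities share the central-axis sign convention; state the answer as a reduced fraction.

86/53

N_ring = 33 + 2·10 = 53
33(ω_s−ω_c) = −53(ω_r−ω_c),  ω_s=0, ω_c=1
ω_r = 1 − (33/53)(0−1) = 86/53
ω_r/ω_c = 86/53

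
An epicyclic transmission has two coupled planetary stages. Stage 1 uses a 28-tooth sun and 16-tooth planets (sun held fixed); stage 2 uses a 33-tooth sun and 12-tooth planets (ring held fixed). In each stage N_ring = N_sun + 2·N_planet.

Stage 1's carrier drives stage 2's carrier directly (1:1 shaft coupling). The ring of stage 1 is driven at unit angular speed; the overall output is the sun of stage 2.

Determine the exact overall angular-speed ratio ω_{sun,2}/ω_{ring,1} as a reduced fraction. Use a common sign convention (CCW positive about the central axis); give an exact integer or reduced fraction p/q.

225/121

Stage 1: N_ring = 28 + 2·16 = 60
Stage 1: 28(ω_s−ω_c) = −60(ω_r−ω_c),  ω_s=0, ω_r=1
Stage 1: 28(0−ω_c) = −60(1−ω_c)  ⇒  88ω_c = 60  ⇒  ω_c = 15/22
  ⇒ ω_c¹/ω_r¹ = 15/22
Stage 2: N_ring = 33 + 2·12 = 57
Stage 2: 33(ω_s−ω_c) = −57(ω_r−ω_c),  ω_r=0, ω_c=1
Stage 2: ω_s = 1 − (57/33)(0−1) = 30/11
  ⇒ ω_s²/ω_c² = 30/11
Coupling ω_c² = ω_c¹ ⇒ overall = 15/22 × 30/11 = 225/121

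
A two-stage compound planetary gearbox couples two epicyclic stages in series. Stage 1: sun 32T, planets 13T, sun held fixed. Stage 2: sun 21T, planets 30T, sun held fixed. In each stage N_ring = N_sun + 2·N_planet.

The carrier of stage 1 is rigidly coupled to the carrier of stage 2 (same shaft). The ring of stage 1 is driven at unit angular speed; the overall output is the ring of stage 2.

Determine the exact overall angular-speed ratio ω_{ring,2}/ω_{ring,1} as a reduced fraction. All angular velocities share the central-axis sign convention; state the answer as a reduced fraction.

986/1215

Stage 1: N_ring = 32 + 2·13 = 58
Stage 1: 32(ω_s−ω_c) = −58(ω_r−ω_c),  ω_s=0, ω_r=1
Stage 1: 32(0−ω_c) = −58(1−ω_c)  ⇒  90ω_c = 58  ⇒  ω_c = 29/45
  ⇒ ω_c¹/ω_r¹ = 29/45
Stage 2: N_ring = 21 + 2·30 = 81
Stage 2: 21(ω_s−ω_c) = −81(ω_r−ω_c),  ω_s=0, ω_c=1
Stage 2: ω_r = 1 − (21/81)(0−1) = 34/27
  ⇒ ω_r²/ω_c² = 34/27
Coupling ω_c² = ω_c¹ ⇒ overall = 29/45 × 34/27 = 986/1215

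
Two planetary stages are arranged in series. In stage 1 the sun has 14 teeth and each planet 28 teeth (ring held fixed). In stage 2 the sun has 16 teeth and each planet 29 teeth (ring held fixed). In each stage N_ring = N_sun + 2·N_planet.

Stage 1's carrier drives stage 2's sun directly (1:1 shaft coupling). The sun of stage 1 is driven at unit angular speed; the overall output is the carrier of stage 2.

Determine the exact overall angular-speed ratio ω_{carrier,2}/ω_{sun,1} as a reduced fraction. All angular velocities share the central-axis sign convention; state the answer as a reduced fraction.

4/135

Stage 1: N_ring = 14 + 2·28 = 70
Stage 1: 14(ω_s−ω_c) = −70(ω_r−ω_c),  ω_r=0, ω_s=1
Stage 1: 14(1−ω_c) = −70(0−ω_c)  ⇒  84ω_c = 14  ⇒  ω_c = 1/6
  ⇒ ω_c¹/ω_s¹ = 1/6
Stage 2: N_ring = 16 + 2·29 = 74
Stage 2: 16(ω_s−ω_c) = −74(ω_r−ω_c),  ω_r=0, ω_s=1
Stage 2: 16(1−ω_c) = −74(0−ω_c)  ⇒  90ω_c = 16  ⇒  ω_c = 8/45
  ⇒ ω_c²/ω_s² = 8/45
Coupling ω_s² = ω_c¹ ⇒ overall = 1/6 × 8/45 = 4/135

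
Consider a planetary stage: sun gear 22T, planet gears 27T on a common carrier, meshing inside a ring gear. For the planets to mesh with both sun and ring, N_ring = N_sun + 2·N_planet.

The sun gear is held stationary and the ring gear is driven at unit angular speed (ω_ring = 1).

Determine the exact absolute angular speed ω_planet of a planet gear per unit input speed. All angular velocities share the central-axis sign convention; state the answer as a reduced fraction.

N_ring = 22 + 2·27 = 76
22(ω_s−ω_c) = −76(ω_r−ω_c),  ω_s=0, ω_r=1
22(0−ω_c) = −76(1−ω_c)  ⇒  98ω_c = 76  ⇒  ω_c = 38/49
sun–planet: 22·(0−38/49) = −27·(ω_p−ω_c)  ⇒  ω_p−ω_c = −(22/27)·(-38/49) = 836/1323
ω_p = 38/49 + 836/1323 = 38/27

38/27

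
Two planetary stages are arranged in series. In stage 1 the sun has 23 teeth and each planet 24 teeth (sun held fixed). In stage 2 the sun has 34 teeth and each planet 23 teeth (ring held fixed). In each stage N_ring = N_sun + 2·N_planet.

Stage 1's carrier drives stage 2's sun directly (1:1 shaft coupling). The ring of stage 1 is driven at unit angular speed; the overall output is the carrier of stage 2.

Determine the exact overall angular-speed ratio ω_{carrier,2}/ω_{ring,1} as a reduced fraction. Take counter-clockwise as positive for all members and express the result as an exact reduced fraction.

Stage 1: N_ring = 23 + 2·24 = 71
Stage 1: 23(ω_s−ω_c) = −71(ω_r−ω_c),  ω_s=0, ω_r=1
Stage 1: 23(0−ω_c) = −71(1−ω_c)  ⇒  94ω_c = 71  ⇒  ω_c = 71/94
  ⇒ ω_c¹/ω_r¹ = 71/94
Stage 2: N_ring = 34 + 2·23 = 80
Stage 2: 34(ω_s−ω_c) = −80(ω_r−ω_c),  ω_r=0, ω_s=1
Stage 2: 34(1−ω_c) = −80(0−ω_c)  ⇒  114ω_c = 34  ⇒  ω_c = 17/57
  ⇒ ω_c²/ω_s² = 17/57
Coupling ω_s² = ω_c¹ ⇒ overall = 71/94 × 17/57 = 1207/5358

1207/5358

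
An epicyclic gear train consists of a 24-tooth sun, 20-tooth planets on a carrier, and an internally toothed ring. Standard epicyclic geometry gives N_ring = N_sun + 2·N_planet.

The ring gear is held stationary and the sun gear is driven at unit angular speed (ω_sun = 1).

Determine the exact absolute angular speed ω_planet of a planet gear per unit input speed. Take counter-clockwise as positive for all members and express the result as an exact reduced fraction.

N_ring = 24 + 2·20 = 64
24(ω_s−ω_c) = −64(ω_r−ω_c),  ω_r=0, ω_s=1
24(1−ω_c) = −64(0−ω_c)  ⇒  88ω_c = 24  ⇒  ω_c = 3/11
sun–planet: 24·(1−3/11) = −20·(ω_p−ω_c)  ⇒  ω_p−ω_c = −(24/20)·(8/11) = -48/55
ω_p = 3/11 − 48/55 = -3/5

-3/5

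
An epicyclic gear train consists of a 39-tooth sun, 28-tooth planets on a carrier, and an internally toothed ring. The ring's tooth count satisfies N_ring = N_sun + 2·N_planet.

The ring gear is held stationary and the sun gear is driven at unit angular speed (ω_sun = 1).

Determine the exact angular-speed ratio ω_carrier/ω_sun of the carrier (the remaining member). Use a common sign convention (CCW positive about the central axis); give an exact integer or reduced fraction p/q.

39/134

N_ring = 39 + 2·28 = 95
39(ω_s−ω_c) = −95(ω_r−ω_c),  ω_r=0, ω_s=1
39(1−ω_c) = −95(0−ω_c)  ⇒  134ω_c = 39  ⇒  ω_c = 39/134
ω_c/ω_s = 39/134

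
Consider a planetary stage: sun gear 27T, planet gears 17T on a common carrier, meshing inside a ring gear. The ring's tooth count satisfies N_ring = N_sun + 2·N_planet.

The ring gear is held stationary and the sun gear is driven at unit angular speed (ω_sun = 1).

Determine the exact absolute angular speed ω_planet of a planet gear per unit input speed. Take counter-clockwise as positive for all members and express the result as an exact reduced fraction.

N_ring = 27 + 2·17 = 61
27(ω_s−ω_c) = −61(ω_r−ω_c),  ω_r=0, ω_s=1
27(1−ω_c) = −61(0−ω_c)  ⇒  88ω_c = 27  ⇒  ω_c = 27/88
sun–planet: 27·(1−27/88) = −17·(ω_p−ω_c)  ⇒  ω_p−ω_c = −(27/17)·(61/88) = -1647/1496
ω_p = 27/88 − 1647/1496 = -27/34

-27/34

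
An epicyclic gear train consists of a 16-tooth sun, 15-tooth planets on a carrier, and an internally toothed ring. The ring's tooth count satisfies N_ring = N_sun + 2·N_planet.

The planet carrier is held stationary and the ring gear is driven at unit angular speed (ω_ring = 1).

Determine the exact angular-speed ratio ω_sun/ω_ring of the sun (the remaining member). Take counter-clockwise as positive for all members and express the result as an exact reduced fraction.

N_ring = 16 + 2·15 = 46
16(ω_s−ω_c) = −46(ω_r−ω_c),  ω_c=0, ω_r=1
ω_s = 0 − (46/16)(1−0) = -23/8
ω_s/ω_r = -23/8

-23/8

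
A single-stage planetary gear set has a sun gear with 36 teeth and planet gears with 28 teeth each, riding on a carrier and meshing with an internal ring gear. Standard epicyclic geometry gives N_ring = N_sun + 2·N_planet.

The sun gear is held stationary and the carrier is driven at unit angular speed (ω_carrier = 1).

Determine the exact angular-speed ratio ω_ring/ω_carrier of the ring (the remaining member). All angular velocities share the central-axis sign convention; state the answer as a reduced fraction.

32/23

N_ring = 36 + 2·28 = 92
36(ω_s−ω_c) = −92(ω_r−ω_c),  ω_s=0, ω_c=1
ω_r = 1 − (36/92)(0−1) = 32/23
ω_r/ω_c = 32/23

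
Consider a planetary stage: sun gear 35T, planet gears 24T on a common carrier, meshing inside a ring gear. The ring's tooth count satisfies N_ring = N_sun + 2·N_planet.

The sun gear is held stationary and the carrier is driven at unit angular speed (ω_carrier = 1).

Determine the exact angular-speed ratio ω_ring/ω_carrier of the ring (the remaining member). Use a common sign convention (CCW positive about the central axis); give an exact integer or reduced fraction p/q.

118/83

N_ring = 35 + 2·24 = 83
35(ω_s−ω_c) = −83(ω_r−ω_c),  ω_s=0, ω_c=1
ω_r = 1 − (35/83)(0−1) = 118/83
ω_r/ω_c = 118/83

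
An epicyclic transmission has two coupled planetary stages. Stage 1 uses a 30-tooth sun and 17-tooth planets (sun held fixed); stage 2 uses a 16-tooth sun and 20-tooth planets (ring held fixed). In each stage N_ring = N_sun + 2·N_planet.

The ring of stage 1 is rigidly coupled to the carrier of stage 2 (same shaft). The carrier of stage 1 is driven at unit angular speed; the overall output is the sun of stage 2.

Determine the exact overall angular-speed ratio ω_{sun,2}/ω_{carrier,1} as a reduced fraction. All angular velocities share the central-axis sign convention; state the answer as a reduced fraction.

Stage 1: N_ring = 30 + 2·17 = 64
Stage 1: 30(ω_s−ω_c) = −64(ω_r−ω_c),  ω_s=0, ω_c=1
Stage 1: ω_r = 1 − (30/64)(0−1) = 47/32
  ⇒ ω_r¹/ω_c¹ = 47/32
Stage 2: N_ring = 16 + 2·20 = 56
Stage 2: 16(ω_s−ω_c) = −56(ω_r−ω_c),  ω_r=0, ω_c=1
Stage 2: ω_s = 1 − (56/16)(0−1) = 9/2
  ⇒ ω_s²/ω_c² = 9/2
Coupling ω_c² = ω_r¹ ⇒ overall = 47/32 × 9/2 = 423/64

423/64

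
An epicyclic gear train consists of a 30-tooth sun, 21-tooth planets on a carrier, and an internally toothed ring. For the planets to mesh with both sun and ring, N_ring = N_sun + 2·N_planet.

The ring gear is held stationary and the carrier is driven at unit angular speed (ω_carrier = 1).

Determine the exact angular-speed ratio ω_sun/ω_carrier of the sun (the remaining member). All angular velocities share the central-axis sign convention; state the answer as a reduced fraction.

17/5

N_ring = 30 + 2·21 = 72
30(ω_s−ω_c) = −72(ω_r−ω_c),  ω_r=0, ω_c=1
ω_s = 1 − (72/30)(0−1) = 17/5
ω_s/ω_c = 17/5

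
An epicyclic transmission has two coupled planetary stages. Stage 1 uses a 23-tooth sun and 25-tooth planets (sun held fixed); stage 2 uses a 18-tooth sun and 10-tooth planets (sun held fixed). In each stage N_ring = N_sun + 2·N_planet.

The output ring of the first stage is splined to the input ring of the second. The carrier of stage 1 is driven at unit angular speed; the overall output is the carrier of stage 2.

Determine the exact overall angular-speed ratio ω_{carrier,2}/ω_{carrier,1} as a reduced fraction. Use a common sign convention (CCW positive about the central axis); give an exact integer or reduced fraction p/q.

Stage 1: N_ring = 23 + 2·25 = 73
Stage 1: 23(ω_s−ω_c) = −73(ω_r−ω_c),  ω_s=0, ω_c=1
Stage 1: ω_r = 1 − (23/73)(0−1) = 96/73
  ⇒ ω_r¹/ω_c¹ = 96/73
Stage 2: N_ring = 18 + 2·10 = 38
Stage 2: 18(ω_s−ω_c) = −38(ω_r−ω_c),  ω_s=0, ω_r=1
Stage 2: 18(0−ω_c) = −38(1−ω_c)  ⇒  56ω_c = 38  ⇒  ω_c = 19/28
  ⇒ ω_c²/ω_r² = 19/28
Coupling ω_r² = ω_r¹ ⇒ overall = 96/73 × 19/28 = 456/511

456/511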